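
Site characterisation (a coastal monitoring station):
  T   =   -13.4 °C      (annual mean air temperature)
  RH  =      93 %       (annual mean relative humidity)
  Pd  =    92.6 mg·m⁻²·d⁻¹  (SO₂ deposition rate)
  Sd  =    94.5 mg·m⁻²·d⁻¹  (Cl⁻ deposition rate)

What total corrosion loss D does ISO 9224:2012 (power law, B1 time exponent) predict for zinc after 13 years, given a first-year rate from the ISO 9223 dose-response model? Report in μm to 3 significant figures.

zinc: temperature factor f = +0.038·(-23.4) = -0.8892
  Pd branch = 0.0129·Pd^0.44·e^(0.046·RH+f) = 2.803 μm/a
  Sd branch = 0.0175·Sd^0.57·e^(0.008·RH+0.085·T) = 0.1576 μm/a
  sum: 2.803 + 0.1576 → r_corr = 2.961 μm/a
ISO 9224: D(t) = r_corr · t^b with b = 0.813 (zinc, B1)
  D(13) = 2.961 × 13^0.813 = 2.961 × 8.047 = 23.82 μm

D(13) = 23.8 μm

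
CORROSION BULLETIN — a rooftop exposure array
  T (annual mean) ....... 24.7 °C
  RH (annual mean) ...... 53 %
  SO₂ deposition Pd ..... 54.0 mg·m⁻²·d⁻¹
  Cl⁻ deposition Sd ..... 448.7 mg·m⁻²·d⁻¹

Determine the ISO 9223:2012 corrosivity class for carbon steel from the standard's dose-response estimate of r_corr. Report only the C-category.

C5

carbon steel: T>10 °C ⇒ hinge -0.054·(24.7−10) = -0.7938
  sulphur-dioxide contribution → 18.38 μm/a
  chloride contribution → 69.42 μm/a
  total first-year rate 87.8 μm/a
Category bounds: 80…200 μm/a bracket r_corr ⇒ C5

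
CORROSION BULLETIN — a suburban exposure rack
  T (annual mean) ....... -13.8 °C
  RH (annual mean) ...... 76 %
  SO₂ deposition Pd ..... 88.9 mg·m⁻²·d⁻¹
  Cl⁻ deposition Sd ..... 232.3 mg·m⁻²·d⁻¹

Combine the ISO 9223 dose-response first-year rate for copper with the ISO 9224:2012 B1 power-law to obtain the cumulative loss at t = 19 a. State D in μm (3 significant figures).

copper: f(T) = +0.126·(T−10) [T≤10 °C] = -2.9988
  Pd branch = 0.0053·Pd^0.26·e^(0.059·RH+f) = 0.07516 μm/a
  Sd branch = 0.01025·Sd^0.27·e^(0.036·RH+0.049·T) = 0.35 μm/a
  sum: 0.07516 + 0.35 → r_corr = 0.4252 μm/a
ISO 9224: D(t) = r_corr · t^b with b = 0.667 (copper, B1)
  D(19) = 0.4252 × 19^0.667 = 0.4252 × 7.127 = 3.031 μm

D(19) = 3.03 μm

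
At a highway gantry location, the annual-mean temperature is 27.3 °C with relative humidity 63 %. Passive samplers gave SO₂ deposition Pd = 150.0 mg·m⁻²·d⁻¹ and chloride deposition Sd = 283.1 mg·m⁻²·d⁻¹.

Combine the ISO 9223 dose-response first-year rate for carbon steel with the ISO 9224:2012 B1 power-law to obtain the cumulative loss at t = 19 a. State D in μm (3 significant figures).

carbon steel: f(T) = -0.054·(T−10) [T>10 °C] = -0.9342
  SO₂ term: 1.77·150.0^0.52·exp(0.02·63-0.9342) = 33.19
  Sd branch = 0.102·Sd^0.62·e^(0.033·RH+0.04·T) = 80.53 μm/a
  r_corr = 33.19 + 80.53 = 113.7 μm/a
ISO 9224: D(t) = r_corr · t^b with b = 0.523 (carbon steel, B1)
  D(19) = 113.7 × 19^0.523 = 113.7 × 4.664 = 530.4 μm

D(19) = 530 μm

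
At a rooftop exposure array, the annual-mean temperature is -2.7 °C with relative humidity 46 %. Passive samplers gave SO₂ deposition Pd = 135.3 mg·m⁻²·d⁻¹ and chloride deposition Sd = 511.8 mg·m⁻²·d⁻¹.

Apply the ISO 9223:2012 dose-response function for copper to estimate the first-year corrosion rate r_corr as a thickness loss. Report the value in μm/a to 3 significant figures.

copper: temperature factor f = +0.126·(-12.7) = -1.6002
  Pd branch = 0.0053·Pd^0.26·e^(0.059·RH+f) = 0.05783 μm/a
  Cl⁻ term: 0.01025·511.8^0.27·exp(0.036·46+0.049·-2.7) = 0.2535
  sum: 0.05783 + 0.2535 → r_corr = 0.3113 μm/a

r_corr = 0.311 μm/a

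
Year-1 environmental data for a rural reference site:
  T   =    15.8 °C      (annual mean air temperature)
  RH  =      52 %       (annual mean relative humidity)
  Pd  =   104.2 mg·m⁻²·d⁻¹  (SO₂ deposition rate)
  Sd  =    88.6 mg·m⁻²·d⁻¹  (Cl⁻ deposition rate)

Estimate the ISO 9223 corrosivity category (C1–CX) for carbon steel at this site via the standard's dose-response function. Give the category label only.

C4

carbon steel: temperature factor f = -0.054·(5.8) = -0.3132
  Pd branch = 1.77·Pd^0.52·e^(0.02·RH+f) = 41.01 μm/a
  Sd branch = 0.102·Sd^0.62·e^(0.033·RH+0.04·T) = 17.21 μm/a
  sum: 41.01 + 17.21 → r_corr = 58.22 μm/a
ISO 9223 Table 2 (carbon steel): 50 < 58.2 ≤ 80 μm/a ⇒ C4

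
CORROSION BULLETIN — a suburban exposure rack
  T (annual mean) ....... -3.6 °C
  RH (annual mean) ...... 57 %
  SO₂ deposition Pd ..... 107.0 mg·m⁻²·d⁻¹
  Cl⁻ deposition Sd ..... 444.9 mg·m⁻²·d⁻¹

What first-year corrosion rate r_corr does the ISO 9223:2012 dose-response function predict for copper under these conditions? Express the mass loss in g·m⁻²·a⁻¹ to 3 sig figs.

copper: temperature factor f = +0.126·(-13.6) = -1.7136
  Pd branch = 0.0053·Pd^0.26·e^(0.059·RH+f) = 0.09295 μm/a
  Sd branch = 0.01025·Sd^0.27·e^(0.036·RH+0.049·T) = 0.347 μm/a
  r_corr = 0.09295 + 0.347 = 0.4399 μm/a
Convert to mass loss: 0.4399 μm/a × 8.96 g/cm³ = 3.942 g·m⁻²·a⁻¹

r_corr = 3.94 g·m⁻²·a⁻¹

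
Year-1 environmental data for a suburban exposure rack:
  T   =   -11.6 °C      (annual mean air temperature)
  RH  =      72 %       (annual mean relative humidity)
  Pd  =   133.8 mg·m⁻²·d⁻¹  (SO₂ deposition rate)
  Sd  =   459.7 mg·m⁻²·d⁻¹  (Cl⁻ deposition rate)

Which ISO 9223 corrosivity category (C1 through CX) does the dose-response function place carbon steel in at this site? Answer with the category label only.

carbon steel: temperature factor f = +0.150·(-21.6) = -3.2400
  sulphur-dioxide contribution → 3.733 μm/a
  chloride contribution → 30.88 μm/a
  ⇒ r_corr(carbon steel) = 34.61 μm/a
Category bounds: 25…50 μm/a bracket r_corr ⇒ C3

C3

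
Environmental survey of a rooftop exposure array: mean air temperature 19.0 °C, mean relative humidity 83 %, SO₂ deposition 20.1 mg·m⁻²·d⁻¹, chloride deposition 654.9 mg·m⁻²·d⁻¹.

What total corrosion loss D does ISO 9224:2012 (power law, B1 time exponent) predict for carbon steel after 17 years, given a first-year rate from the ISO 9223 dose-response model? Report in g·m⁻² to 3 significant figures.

carbon steel: T>10 °C ⇒ hinge -0.054·(19.0−10) = -0.4860
  SO₂ term: 1.77·20.1^0.52·exp(0.02·83-0.4860) = 27.26
  Sd branch = 0.102·Sd^0.62·e^(0.033·RH+0.04·T) = 188 μm/a
  r_corr = 27.26 + 188 = 215.3 μm/a
Long-term exponent b (ISO 9224 Table 2, B1) = 0.523
  D(17) = 215.3 × 17^0.523 = 215.3 × 4.401 = 947.4 μm
  Mass loss = 947.4 μm × 7.85 g/cm³ = 7437 g·m⁻²

D(17) = 7.44e+03 g·m⁻²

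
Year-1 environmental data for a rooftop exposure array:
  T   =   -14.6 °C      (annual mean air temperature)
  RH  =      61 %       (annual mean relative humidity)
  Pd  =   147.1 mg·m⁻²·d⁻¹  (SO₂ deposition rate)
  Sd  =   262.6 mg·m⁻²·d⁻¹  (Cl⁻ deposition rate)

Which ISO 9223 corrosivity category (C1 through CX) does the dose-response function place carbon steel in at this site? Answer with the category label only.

C2

carbon steel: T≤10 °C ⇒ hinge +0.150·(-14.6−10) = -3.6900
  sulphur-dioxide contribution → 2.006 μm/a
  chloride contribution → 13.46 μm/a
  total first-year rate 15.47 μm/a
ISO 9223 Table 2 (carbon steel): 1.3 < 15.5 ≤ 25 μm/a ⇒ C2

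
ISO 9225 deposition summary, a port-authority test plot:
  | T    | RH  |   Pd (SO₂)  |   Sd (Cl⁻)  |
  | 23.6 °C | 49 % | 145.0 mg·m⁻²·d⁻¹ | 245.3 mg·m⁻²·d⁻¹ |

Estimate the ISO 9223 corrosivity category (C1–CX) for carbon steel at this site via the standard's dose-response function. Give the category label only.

carbon steel: f(T) = -0.054·(T−10) [T>10 °C] = -0.7344
  SO₂ term: 1.77·145.0^0.52·exp(0.02·49-0.7344) = 30.1
  Cl⁻ term: 0.102·245.3^0.62·exp(0.033·49+0.04·23.6) = 40.04
  sum: 30.1 + 40.04 → r_corr = 70.13 μm/a
Category bounds: 50…80 μm/a bracket r_corr ⇒ C4

C4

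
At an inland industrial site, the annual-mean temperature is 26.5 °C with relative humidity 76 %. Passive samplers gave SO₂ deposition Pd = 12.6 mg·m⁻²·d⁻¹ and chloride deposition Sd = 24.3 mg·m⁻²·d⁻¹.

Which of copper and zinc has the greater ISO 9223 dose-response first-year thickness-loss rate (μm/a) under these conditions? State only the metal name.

zinc

copper: temperature factor f = -0.080·(16.5) = -1.3200
  sulphur-dioxide contribution → 0.2424 μm/a
  chloride contribution → 1.371 μm/a
  ⇒ r_corr(copper) = 1.613 μm/a
zinc: f(T) = -0.071·(T−10) [T>10 °C] = -1.1715
  sulphur-dioxide contribution → 0.402 μm/a
  chloride contribution → 1.884 μm/a
  total first-year rate 2.286 μm/a
Ordering by μm/a: zinc (2.29) > copper (1.61)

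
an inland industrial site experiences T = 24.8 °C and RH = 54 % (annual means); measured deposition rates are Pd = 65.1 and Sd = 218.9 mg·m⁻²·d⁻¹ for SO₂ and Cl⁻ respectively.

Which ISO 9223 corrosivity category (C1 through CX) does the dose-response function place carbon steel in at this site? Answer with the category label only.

carbon steel: temperature factor f = -0.054·(14.8) = -0.7992
  SO₂ term: 1.77·65.1^0.52·exp(0.02·54-0.7992) = 20.56
  Cl⁻ term: 0.102·218.9^0.62·exp(0.033·54+0.04·24.8) = 46.16
  r_corr = 20.56 + 46.16 = 66.72 μm/a
Category bounds: 50…80 μm/a bracket r_corr ⇒ C4

C4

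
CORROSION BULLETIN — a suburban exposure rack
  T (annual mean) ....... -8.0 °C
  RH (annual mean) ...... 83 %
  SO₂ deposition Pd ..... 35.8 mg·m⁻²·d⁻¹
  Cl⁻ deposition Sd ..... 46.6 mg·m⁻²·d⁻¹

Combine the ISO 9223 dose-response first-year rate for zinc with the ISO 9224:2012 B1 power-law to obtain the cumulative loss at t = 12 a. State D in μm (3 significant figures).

zinc: T≤10 °C ⇒ hinge +0.038·(-8.0−10) = -0.6840
  sulphur-dioxide contribution → 1.43 μm/a
  chloride contribution → 0.1538 μm/a
  ⇒ r_corr(zinc) = 1.584 μm/a
ISO 9224: D(t) = r_corr · t^b with b = 0.813 (zinc, B1)
  D(12) = 1.584 × 12^0.813 = 1.584 × 7.54 = 11.94 μm

D(12) = 11.9 μm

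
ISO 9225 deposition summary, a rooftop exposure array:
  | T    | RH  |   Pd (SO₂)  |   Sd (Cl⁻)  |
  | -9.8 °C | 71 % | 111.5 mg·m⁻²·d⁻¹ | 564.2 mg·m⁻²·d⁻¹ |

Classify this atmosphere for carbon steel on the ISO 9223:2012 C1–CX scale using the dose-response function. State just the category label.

C3

carbon steel: temperature factor f = +0.150·(-19.8) = -2.9700
  SO₂ term: 1.77·111.5^0.52·exp(0.02·71-2.9700) = 4.359
  Sd branch = 0.102·Sd^0.62·e^(0.033·RH+0.04·T) = 36.46 μm/a
  r_corr = 4.359 + 36.46 = 40.82 μm/a
Category bounds: 25…50 μm/a bracket r_corr ⇒ C3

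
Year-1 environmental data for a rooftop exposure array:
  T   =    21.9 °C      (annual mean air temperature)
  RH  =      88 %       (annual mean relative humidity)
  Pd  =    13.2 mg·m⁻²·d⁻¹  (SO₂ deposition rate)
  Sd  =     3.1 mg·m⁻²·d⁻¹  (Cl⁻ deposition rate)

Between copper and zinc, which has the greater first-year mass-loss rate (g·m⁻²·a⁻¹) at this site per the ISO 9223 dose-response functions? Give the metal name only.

copper

copper: temperature factor f = -0.080·(11.9) = -0.9520
  sulphur-dioxide contribution → 0.7195 μm/a
  chloride contribution → 0.9667 μm/a
  ⇒ r_corr(copper) = 1.686 μm/a
  mass loss = 1.686 μm/a × 8.96 g/cm³ = 15.11 g·m⁻²·a⁻¹
zinc: T>10 °C ⇒ hinge -0.071·(21.9−10) = -0.8449
  sulphur-dioxide contribution → 0.9879 μm/a
  chloride contribution → 0.4338 μm/a
  total first-year rate 1.422 μm/a
  mass loss = 1.422 μm/a × 7.14 g/cm³ = 10.15 g·m⁻²·a⁻¹
Ordering by g·m⁻²·a⁻¹: copper (15.1) > zinc (10.2)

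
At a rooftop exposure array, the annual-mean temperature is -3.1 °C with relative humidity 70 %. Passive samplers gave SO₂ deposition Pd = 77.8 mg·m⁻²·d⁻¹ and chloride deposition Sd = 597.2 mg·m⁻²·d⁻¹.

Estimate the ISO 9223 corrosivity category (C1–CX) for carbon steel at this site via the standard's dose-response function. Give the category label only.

carbon steel: f(T) = +0.150·(T−10) [T≤10 °C] = -1.9650
  Pd branch = 1.77·Pd^0.52·e^(0.02·RH+f) = 9.681 μm/a
  Sd branch = 0.102·Sd^0.62·e^(0.033·RH+0.04·T) = 47.77 μm/a
  sum: 9.681 + 47.77 → r_corr = 57.45 μm/a
ISO 9223 Table 2 (carbon steel): 50 < 57.5 ≤ 80 μm/a ⇒ C4

C4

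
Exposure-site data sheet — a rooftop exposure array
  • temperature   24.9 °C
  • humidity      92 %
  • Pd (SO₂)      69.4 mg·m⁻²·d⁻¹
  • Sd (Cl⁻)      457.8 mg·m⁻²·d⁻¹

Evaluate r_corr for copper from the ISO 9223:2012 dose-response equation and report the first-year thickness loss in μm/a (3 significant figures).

copper: T>10 °C ⇒ hinge -0.080·(24.9−10) = -1.1920
  Pd branch = 0.0053·Pd^0.26·e^(0.059·RH+f) = 1.103 μm/a
  Cl⁻ term: 0.01025·457.8^0.27·exp(0.036·92+0.049·24.9) = 4.982
  r_corr = 1.103 + 4.982 = 6.085 μm/a

r_corr = 6.08 μm/a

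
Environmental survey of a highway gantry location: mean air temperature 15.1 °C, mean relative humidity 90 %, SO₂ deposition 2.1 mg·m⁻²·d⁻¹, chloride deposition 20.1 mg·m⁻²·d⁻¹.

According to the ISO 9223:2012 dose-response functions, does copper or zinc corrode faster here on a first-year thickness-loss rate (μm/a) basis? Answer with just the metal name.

copper: f(T) = -0.080·(T−10) [T>10 °C] = -0.4080
  sulphur-dioxide contribution → 0.8649 μm/a
  chloride contribution → 1.233 μm/a
  total first-year rate 2.098 μm/a
zinc: temperature factor f = -0.071·(5.1) = -0.3621
  sulphur-dioxide contribution → 0.7818 μm/a
  chloride contribution → 0.7177 μm/a
  ⇒ r_corr(zinc) = 1.5 μm/a
Ordering by μm/a: copper (2.1) > zinc (1.5)

copper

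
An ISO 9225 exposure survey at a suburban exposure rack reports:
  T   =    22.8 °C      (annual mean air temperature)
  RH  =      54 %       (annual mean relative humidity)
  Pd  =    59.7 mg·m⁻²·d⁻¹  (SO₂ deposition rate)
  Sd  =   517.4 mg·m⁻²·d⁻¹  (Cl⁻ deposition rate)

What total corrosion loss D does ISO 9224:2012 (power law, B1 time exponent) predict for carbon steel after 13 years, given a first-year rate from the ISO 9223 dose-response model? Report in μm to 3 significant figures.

D(13) = 362 μm

carbon steel: temperature factor f = -0.054·(12.8) = -0.6912
  Pd branch = 1.77·Pd^0.52·e^(0.02·RH+f) = 21.89 μm/a
  Sd branch = 0.102·Sd^0.62·e^(0.033·RH+0.04·T) = 72.64 μm/a
  r_corr = 21.89 + 72.64 = 94.53 μm/a
Long-term exponent b (ISO 9224 Table 2, B1) = 0.523
  D(13) = 94.53 × 13^0.523 = 94.53 × 3.825 = 361.6 μm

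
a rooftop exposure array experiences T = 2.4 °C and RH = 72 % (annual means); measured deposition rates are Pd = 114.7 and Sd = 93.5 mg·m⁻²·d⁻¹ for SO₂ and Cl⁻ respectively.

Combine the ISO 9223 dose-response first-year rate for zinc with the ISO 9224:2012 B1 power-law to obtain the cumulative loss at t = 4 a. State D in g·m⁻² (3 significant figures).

zinc: T≤10 °C ⇒ hinge +0.038·(2.4−10) = -0.2888
  SO₂ term: 0.0129·114.7^0.44·exp(0.046·72-0.2888) = 2.137
  Sd branch = 0.0175·Sd^0.57·e^(0.008·RH+0.085·T) = 0.5072 μm/a
  r_corr = 2.137 + 0.5072 = 2.644 μm/a
Power-law: D(4) = r_corr · 4^0.813
  D(4) = 2.644 × 4^0.813 = 2.644 × 3.087 = 8.161 μm
  Mass loss = 8.161 μm × 7.14 g/cm³ = 58.27 g·m⁻²

D(4) = 58.3 g·m⁻²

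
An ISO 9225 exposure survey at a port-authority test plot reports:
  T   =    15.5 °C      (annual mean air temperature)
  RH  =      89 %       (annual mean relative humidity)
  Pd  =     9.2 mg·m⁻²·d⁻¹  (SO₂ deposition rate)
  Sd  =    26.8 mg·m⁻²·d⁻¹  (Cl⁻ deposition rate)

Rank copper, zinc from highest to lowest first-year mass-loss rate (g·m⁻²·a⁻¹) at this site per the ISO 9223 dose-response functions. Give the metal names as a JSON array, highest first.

["copper", "zinc"]

copper: f(T) = -0.080·(T−10) [T>10 °C] = -0.4400
  sulphur-dioxide contribution → 1.159 μm/a
  chloride contribution → 1.311 μm/a
  total first-year rate 2.471 μm/a
  mass loss = 2.471 μm/a × 8.96 g/cm³ = 22.14 g·m⁻²·a⁻¹
zinc: temperature factor f = -0.071·(5.5) = -0.3905
  sulphur-dioxide contribution → 1.39 μm/a
  chloride contribution → 0.8679 μm/a
  total first-year rate 2.258 μm/a
  mass loss = 2.258 μm/a × 7.14 g/cm³ = 16.12 g·m⁻²·a⁻¹
Ordering by g·m⁻²·a⁻¹: copper (22.1) > zinc (16.1)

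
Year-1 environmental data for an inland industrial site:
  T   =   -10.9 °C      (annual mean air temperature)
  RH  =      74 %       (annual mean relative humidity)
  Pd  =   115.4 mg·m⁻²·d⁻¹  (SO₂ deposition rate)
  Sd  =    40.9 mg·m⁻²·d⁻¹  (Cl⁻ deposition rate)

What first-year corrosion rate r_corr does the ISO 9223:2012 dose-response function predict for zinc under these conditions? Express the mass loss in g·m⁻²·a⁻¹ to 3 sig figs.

r_corr = 10.9 g·m⁻²·a⁻¹

zinc: T≤10 °C ⇒ hinge +0.038·(-10.9−10) = -0.7942
  Pd branch = 0.0129·Pd^0.44·e^(0.046·RH+f) = 1.417 μm/a
  Cl⁻ term: 0.0175·40.9^0.57·exp(0.008·74+0.085·-10.9) = 0.1039
  r_corr = 1.417 + 0.1039 = 1.521 μm/a
Convert to mass loss: 1.521 μm/a × 7.14 g/cm³ = 10.86 g·m⁻²·a⁻¹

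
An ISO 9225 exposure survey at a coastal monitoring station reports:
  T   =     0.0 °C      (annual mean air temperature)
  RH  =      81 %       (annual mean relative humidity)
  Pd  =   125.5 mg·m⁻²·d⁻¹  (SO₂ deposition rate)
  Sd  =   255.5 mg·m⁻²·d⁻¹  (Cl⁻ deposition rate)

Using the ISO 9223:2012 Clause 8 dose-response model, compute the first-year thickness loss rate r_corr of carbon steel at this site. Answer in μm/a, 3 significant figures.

r_corr = 70.6 μm/a

carbon steel: temperature factor f = +0.150·(-10.0) = -1.5000
  SO₂ term: 1.77·125.5^0.52·exp(0.02·81-1.5000) = 24.63
  Sd branch = 0.102·Sd^0.62·e^(0.033·RH+0.04·T) = 45.93 μm/a
  r_corr = 24.63 + 45.93 = 70.55 μm/a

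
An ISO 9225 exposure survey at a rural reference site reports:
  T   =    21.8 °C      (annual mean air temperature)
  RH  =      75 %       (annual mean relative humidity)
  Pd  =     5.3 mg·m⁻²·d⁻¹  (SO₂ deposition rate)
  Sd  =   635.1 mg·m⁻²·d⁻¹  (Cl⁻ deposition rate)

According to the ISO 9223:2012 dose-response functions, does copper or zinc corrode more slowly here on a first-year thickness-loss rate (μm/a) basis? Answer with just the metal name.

copper

copper: T>10 °C ⇒ hinge -0.080·(21.8−10) = -0.9440
  Pd branch = 0.0053·Pd^0.26·e^(0.059·RH+f) = 0.2657 μm/a
  Sd branch = 0.01025·Sd^0.27·e^(0.036·RH+0.049·T) = 2.535 μm/a
  r_corr = 0.2657 + 2.535 = 2.801 μm/a
zinc: temperature factor f = -0.071·(11.8) = -0.8378
  Pd branch = 0.0129·Pd^0.44·e^(0.046·RH+f) = 0.3662 μm/a
  Cl⁻ term: 0.0175·635.1^0.57·exp(0.008·75+0.085·21.8) = 8.053
  r_corr = 0.3662 + 8.053 = 8.42 μm/a
Ordering by μm/a: zinc (8.42) > copper (2.8)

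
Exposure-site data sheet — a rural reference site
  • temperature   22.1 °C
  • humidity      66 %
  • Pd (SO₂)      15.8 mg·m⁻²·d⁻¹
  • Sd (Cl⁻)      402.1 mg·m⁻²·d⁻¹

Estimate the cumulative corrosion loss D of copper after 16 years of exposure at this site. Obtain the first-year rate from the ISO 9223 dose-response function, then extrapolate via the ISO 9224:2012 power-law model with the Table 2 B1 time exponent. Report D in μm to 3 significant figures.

D(16) = 11.7 μm

copper: temperature factor f = -0.080·(12.1) = -0.9680
  Pd branch = 0.0053·Pd^0.26·e^(0.059·RH+f) = 0.2026 μm/a
  Cl⁻ term: 0.01025·402.1^0.27·exp(0.036·66+0.049·22.1) = 1.645
  sum: 0.2026 + 1.645 → r_corr = 1.847 μm/a
Long-term exponent b (ISO 9224 Table 2, B1) = 0.667
  D(16) = 1.847 × 16^0.667 = 1.847 × 6.355 = 11.74 μm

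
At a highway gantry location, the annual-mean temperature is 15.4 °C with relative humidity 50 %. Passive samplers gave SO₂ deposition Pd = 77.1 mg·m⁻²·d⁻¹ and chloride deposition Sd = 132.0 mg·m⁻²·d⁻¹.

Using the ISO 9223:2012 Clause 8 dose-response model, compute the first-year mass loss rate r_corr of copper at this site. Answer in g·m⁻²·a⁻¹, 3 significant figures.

copper: f(T) = -0.080·(T−10) [T>10 °C] = -0.4320
  SO₂ term: 0.0053·77.1^0.26·exp(0.059·50-0.4320) = 0.2035
  Cl⁻ term: 0.01025·132.0^0.27·exp(0.036·50+0.049·15.4) = 0.4929
  sum: 0.2035 + 0.4929 → r_corr = 0.6963 μm/a
Convert to mass loss: 0.6963 μm/a × 8.96 g/cm³ = 6.239 g·m⁻²·a⁻¹

r_corr = 6.24 g·m⁻²·a⁻¹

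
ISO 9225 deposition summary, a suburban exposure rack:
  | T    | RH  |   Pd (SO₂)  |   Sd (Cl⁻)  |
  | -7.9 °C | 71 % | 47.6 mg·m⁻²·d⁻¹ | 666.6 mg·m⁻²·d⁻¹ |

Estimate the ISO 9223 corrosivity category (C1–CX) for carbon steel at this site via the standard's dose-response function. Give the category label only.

carbon steel: temperature factor f = +0.150·(-17.9) = -2.6850
  SO₂ term: 1.77·47.6^0.52·exp(0.02·71-2.6850) = 3.723
  Cl⁻ term: 0.102·666.6^0.62·exp(0.033·71+0.04·-7.9) = 43.62
  r_corr = 3.723 + 43.62 = 47.35 μm/a
ISO 9223 Table 2 (carbon steel): 25 < 47.3 ≤ 50 μm/a ⇒ C3

C3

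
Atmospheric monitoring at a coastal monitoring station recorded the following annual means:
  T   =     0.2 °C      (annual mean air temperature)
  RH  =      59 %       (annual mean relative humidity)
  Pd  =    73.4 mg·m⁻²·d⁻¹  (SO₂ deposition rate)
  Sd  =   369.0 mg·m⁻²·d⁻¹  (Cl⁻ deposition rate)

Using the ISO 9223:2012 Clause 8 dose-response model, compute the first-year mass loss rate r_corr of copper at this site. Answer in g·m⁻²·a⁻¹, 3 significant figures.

copper: T≤10 °C ⇒ hinge +0.126·(0.2−10) = -1.2348
  sulphur-dioxide contribution → 0.1531 μm/a
  chloride contribution → 0.4271 μm/a
  ⇒ r_corr(copper) = 0.5802 μm/a
Convert to mass loss: 0.5802 μm/a × 8.96 g/cm³ = 5.198 g·m⁻²·a⁻¹

r_corr = 5.20 g·m⁻²·a⁻¹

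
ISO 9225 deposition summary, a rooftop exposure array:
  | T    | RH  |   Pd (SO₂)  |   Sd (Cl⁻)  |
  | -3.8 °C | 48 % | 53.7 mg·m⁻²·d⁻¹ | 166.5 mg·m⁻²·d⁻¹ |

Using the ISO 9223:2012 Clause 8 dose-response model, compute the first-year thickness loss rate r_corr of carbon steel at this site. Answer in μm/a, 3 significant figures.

r_corr = 14.8 μm/a

carbon steel: temperature factor f = +0.150·(-13.8) = -2.0700
  sulphur-dioxide contribution → 4.629 μm/a
  chloride contribution → 10.18 μm/a
  total first-year rate 14.81 μm/a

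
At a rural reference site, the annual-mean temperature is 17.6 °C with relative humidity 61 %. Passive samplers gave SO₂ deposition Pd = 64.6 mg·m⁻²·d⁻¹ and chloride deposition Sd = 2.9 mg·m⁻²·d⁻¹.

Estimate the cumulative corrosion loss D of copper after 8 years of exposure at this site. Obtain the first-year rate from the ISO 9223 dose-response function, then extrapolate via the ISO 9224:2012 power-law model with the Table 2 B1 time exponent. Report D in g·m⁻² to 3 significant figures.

D(8) = 21.6 g·m⁻²

copper: T>10 °C ⇒ hinge -0.080·(17.6−10) = -0.6080
  sulphur-dioxide contribution → 0.3118 μm/a
  chloride contribution → 0.2909 μm/a
  ⇒ r_corr(copper) = 0.6028 μm/a
Power-law: D(8) = r_corr · 8^0.667
  D(8) = 0.6028 × 8^0.667 = 0.6028 × 4.003 = 2.413 μm
  Mass loss = 2.413 μm × 8.96 g/cm³ = 21.62 g·m⁻²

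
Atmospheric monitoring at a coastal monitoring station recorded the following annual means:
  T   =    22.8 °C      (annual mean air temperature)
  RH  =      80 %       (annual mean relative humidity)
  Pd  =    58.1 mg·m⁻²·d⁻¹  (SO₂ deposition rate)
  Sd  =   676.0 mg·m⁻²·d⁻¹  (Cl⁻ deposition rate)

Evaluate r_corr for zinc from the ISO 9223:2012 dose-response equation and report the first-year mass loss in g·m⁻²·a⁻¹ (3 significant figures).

zinc: temperature factor f = -0.071·(12.8) = -0.9088
  SO₂ term: 0.0129·58.1^0.44·exp(0.046·80-0.9088) = 1.231
  Cl⁻ term: 0.0175·676.0^0.57·exp(0.008·80+0.085·22.8) = 9.456
  r_corr = 1.231 + 9.456 = 10.69 μm/a
Convert to mass loss: 10.69 μm/a × 7.14 g/cm³ = 76.31 g·m⁻²·a⁻¹

r_corr = 76.3 g·m⁻²·a⁻¹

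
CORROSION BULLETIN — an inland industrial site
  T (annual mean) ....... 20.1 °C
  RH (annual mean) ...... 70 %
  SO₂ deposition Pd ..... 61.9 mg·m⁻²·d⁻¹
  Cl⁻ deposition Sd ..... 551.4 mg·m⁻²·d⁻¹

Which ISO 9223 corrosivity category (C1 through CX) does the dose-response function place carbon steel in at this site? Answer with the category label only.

C5

carbon steel: f(T) = -0.054·(T−10) [T>10 °C] = -0.5454
  SO₂ term: 1.77·61.9^0.52·exp(0.02·70-0.5454) = 35.55
  Cl⁻ term: 0.102·551.4^0.62·exp(0.033·70+0.04·20.1) = 115
  r_corr = 35.55 + 115 = 150.5 μm/a
ISO 9223 Table 2 (carbon steel): 80 < 151 ≤ 200 μm/a ⇒ C5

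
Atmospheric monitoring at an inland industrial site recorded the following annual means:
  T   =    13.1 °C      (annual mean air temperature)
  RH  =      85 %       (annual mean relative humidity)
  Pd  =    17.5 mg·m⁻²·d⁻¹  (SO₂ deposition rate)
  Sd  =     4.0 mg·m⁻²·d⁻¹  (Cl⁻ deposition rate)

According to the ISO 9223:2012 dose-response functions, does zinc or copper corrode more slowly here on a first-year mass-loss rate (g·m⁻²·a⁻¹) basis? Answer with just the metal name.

zinc: T>10 °C ⇒ hinge -0.071·(13.1−10) = -0.2201
  Pd branch = 0.0129·Pd^0.44·e^(0.046·RH+f) = 1.82 μm/a
  Cl⁻ term: 0.0175·4.0^0.57·exp(0.008·85+0.085·13.1) = 0.2318
  sum: 1.82 + 0.2318 → r_corr = 2.052 μm/a
  mass loss = 2.052 μm/a × 7.14 g/cm³ = 14.65 g·m⁻²·a⁻¹
copper: temperature factor f = -0.080·(3.1) = -0.2480
  SO₂ term: 0.0053·17.5^0.26·exp(0.059·85-0.2480) = 1.311
  Sd branch = 0.01025·Sd^0.27·e^(0.036·RH+0.049·T) = 0.6039 μm/a
  r_corr = 1.311 + 0.6039 = 1.915 μm/a
  mass loss = 1.915 μm/a × 8.96 g/cm³ = 17.16 g·m⁻²·a⁻¹
Ordering by g·m⁻²·a⁻¹: copper (17.2) > zinc (14.6)

zinc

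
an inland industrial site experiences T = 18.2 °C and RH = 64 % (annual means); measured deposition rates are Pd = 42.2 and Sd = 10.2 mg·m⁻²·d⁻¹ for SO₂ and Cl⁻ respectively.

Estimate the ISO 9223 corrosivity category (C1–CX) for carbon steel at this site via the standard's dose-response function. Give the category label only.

carbon steel: temperature factor f = -0.054·(8.2) = -0.4428
  sulphur-dioxide contribution → 28.62 μm/a
  chloride contribution → 7.368 μm/a
  ⇒ r_corr(carbon steel) = 35.99 μm/a
Category bounds: 25…50 μm/a bracket r_corr ⇒ C3

C3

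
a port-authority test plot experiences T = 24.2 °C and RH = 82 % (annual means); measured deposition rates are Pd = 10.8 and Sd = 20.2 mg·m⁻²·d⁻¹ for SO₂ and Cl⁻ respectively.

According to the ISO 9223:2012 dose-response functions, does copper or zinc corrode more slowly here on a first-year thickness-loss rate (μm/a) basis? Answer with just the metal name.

copper

copper: f(T) = -0.080·(T−10) [T>10 °C] = -1.1360
  Pd branch = 0.0053·Pd^0.26·e^(0.059·RH+f) = 0.3988 μm/a
  Sd branch = 0.01025·Sd^0.27·e^(0.036·RH+0.049·T) = 1.446 μm/a
  r_corr = 0.3988 + 1.446 = 1.845 μm/a
zinc: f(T) = -0.071·(T−10) [T>10 °C] = -1.0082
  Pd branch = 0.0129·Pd^0.44·e^(0.046·RH+f) = 0.5829 μm/a
  Cl⁻ term: 0.0175·20.2^0.57·exp(0.008·82+0.085·24.2) = 1.463
  r_corr = 0.5829 + 1.463 = 2.046 μm/a
Ordering by μm/a: zinc (2.05) > copper (1.84)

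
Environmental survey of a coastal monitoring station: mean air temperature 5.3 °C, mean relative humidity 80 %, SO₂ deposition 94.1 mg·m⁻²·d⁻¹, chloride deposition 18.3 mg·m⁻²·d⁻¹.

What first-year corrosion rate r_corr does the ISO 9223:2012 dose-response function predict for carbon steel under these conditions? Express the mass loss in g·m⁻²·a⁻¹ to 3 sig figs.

carbon steel: temperature factor f = +0.150·(-4.7) = -0.7050
  sulphur-dioxide contribution → 46.02 μm/a
  chloride contribution → 10.71 μm/a
  total first-year rate 56.73 μm/a
Convert to mass loss: 56.73 μm/a × 7.85 g/cm³ = 445.3 g·m⁻²·a⁻¹

r_corr = 445 g·m⁻²·a⁻¹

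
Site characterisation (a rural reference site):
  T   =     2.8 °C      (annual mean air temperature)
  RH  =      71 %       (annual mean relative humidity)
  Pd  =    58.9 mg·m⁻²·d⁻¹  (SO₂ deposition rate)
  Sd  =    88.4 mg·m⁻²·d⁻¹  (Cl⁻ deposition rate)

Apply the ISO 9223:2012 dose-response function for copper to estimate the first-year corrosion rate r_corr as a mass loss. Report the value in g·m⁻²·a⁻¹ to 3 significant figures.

r_corr = 8.20 g·m⁻²·a⁻¹

copper: f(T) = +0.126·(T−10) [T≤10 °C] = -0.9072
  Pd branch = 0.0053·Pd^0.26·e^(0.059·RH+f) = 0.4072 μm/a
  Cl⁻ term: 0.01025·88.4^0.27·exp(0.036·71+0.049·2.8) = 0.5081
  r_corr = 0.4072 + 0.5081 = 0.9152 μm/a
Convert to mass loss: 0.9152 μm/a × 8.96 g/cm³ = 8.2 g·m⁻²·a⁻¹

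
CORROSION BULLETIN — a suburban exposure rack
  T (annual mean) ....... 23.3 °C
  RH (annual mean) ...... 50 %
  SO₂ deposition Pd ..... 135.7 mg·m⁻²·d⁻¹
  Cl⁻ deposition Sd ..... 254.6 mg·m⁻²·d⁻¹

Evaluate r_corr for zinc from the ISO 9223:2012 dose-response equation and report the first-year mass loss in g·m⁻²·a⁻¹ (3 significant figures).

r_corr = 34.9 g·m⁻²·a⁻¹

zinc: f(T) = -0.071·(T−10) [T>10 °C] = -0.9443
  Pd branch = 0.0129·Pd^0.44·e^(0.046·RH+f) = 0.4342 μm/a
  Sd branch = 0.0175·Sd^0.57·e^(0.008·RH+0.085·T) = 4.449 μm/a
  r_corr = 0.4342 + 4.449 = 4.883 μm/a
Convert to mass loss: 4.883 μm/a × 7.14 g/cm³ = 34.86 g·m⁻²·a⁻¹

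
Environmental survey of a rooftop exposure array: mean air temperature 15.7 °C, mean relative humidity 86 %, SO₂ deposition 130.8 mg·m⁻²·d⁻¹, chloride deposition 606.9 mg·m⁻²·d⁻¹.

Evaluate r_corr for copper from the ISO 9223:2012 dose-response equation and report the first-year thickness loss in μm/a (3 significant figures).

r_corr = 4.67 μm/a

copper: f(T) = -0.080·(T−10) [T>10 °C] = -0.4560
  sulphur-dioxide contribution → 1.906 μm/a
  chloride contribution → 2.76 μm/a
  ⇒ r_corr(copper) = 4.666 μm/a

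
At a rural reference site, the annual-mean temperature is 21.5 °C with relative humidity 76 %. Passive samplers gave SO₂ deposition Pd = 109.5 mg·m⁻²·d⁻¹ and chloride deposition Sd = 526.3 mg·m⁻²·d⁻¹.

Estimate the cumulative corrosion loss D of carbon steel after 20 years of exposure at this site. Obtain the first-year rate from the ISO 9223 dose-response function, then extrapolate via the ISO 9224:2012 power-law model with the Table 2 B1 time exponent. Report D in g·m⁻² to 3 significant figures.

carbon steel: T>10 °C ⇒ hinge -0.054·(21.5−10) = -0.6210
  SO₂ term: 1.77·109.5^0.52·exp(0.02·76-0.6210) = 49.99
  Sd branch = 0.102·Sd^0.62·e^(0.033·RH+0.04·T) = 144 μm/a
  sum: 49.99 + 144 → r_corr = 194 μm/a
Long-term exponent b (ISO 9224 Table 2, B1) = 0.523
  D(20) = 194 × 20^0.523 = 194 × 4.791 = 929.6 μm
  Mass loss = 929.6 μm × 7.85 g/cm³ = 7297 g·m⁻²

D(20) = 7.30e+03 g·m⁻²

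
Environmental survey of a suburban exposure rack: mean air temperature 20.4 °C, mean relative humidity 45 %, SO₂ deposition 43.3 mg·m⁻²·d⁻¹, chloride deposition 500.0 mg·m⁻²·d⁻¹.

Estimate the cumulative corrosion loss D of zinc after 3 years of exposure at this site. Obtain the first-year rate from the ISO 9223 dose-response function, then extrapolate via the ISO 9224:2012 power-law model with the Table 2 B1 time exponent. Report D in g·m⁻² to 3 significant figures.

D(3) = 90.1 g·m⁻²

zinc: f(T) = -0.071·(T−10) [T>10 °C] = -0.7384
  SO₂ term: 0.0129·43.3^0.44·exp(0.046·45-0.7384) = 0.2564
  Cl⁻ term: 0.0175·500.0^0.57·exp(0.008·45+0.085·20.4) = 4.908
  sum: 0.2564 + 4.908 → r_corr = 5.164 μm/a
Long-term exponent b (ISO 9224 Table 2, B1) = 0.813
  D(3) = 5.164 × 3^0.813 = 5.164 × 2.443 = 12.61 μm
  Mass loss = 12.61 μm × 7.14 g/cm³ = 90.07 g·m⁻²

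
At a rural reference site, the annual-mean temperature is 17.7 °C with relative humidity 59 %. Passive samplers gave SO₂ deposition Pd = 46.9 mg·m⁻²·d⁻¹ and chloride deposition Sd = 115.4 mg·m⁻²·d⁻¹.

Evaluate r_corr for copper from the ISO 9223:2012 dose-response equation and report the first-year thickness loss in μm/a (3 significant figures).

r_corr = 0.989 μm/a

copper: T>10 °C ⇒ hinge -0.080·(17.7−10) = -0.6160
  Pd branch = 0.0053·Pd^0.26·e^(0.059·RH+f) = 0.2529 μm/a
  Cl⁻ term: 0.01025·115.4^0.27·exp(0.036·59+0.049·17.7) = 0.7356
  sum: 0.2529 + 0.7356 → r_corr = 0.9885 μm/a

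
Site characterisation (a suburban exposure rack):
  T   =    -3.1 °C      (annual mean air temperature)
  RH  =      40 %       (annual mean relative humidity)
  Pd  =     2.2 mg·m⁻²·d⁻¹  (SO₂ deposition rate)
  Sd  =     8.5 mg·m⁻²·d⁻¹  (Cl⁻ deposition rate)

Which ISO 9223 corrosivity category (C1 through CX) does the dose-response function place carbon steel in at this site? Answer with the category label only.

carbon steel: f(T) = +0.150·(T−10) [T≤10 °C] = -1.9650
  Pd branch = 1.77·Pd^0.52·e^(0.02·RH+f) = 0.8319 μm/a
  Sd branch = 0.102·Sd^0.62·e^(0.033·RH+0.04·T) = 1.271 μm/a
  sum: 0.8319 + 1.271 → r_corr = 2.103 μm/a
Category bounds: 1.3…25 μm/a bracket r_corr ⇒ C2

C2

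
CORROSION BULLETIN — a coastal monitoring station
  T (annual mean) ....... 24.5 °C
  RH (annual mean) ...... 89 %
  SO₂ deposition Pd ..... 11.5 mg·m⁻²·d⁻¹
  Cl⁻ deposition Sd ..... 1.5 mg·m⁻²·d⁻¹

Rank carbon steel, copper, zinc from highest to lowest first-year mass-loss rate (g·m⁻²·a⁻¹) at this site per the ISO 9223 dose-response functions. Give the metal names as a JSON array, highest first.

carbon steel: temperature factor f = -0.054·(14.5) = -0.7830
  Pd branch = 1.77·Pd^0.52·e^(0.02·RH+f) = 17.08 μm/a
  Sd branch = 0.102·Sd^0.62·e^(0.033·RH+0.04·T) = 6.59 μm/a
  sum: 17.08 + 6.59 → r_corr = 23.67 μm/a
  mass loss = 23.67 μm/a × 7.85 g/cm³ = 185.8 g·m⁻²·a⁻¹
copper: f(T) = -0.080·(T−10) [T>10 °C] = -1.1600
  SO₂ term: 0.0053·11.5^0.26·exp(0.059·89-1.1600) = 0.5981
  Sd branch = 0.01025·Sd^0.27·e^(0.036·RH+0.049·T) = 0.9357 μm/a
  sum: 0.5981 + 0.9357 → r_corr = 1.534 μm/a
  mass loss = 1.534 μm/a × 8.96 g/cm³ = 13.74 g·m⁻²·a⁻¹
zinc: f(T) = -0.071·(T−10) [T>10 °C] = -1.0295
  Pd branch = 0.0129·Pd^0.44·e^(0.046·RH+f) = 0.8095 μm/a
  Sd branch = 0.0175·Sd^0.57·e^(0.008·RH+0.085·T) = 0.3606 μm/a
  r_corr = 0.8095 + 0.3606 = 1.17 μm/a
  mass loss = 1.17 μm/a × 7.14 g/cm³ = 8.354 g·m⁻²·a⁻¹
Ordering by g·m⁻²·a⁻¹: carbon steel (186) > copper (13.7) > zinc (8.35)

["carbon steel", "copper", "zinc"]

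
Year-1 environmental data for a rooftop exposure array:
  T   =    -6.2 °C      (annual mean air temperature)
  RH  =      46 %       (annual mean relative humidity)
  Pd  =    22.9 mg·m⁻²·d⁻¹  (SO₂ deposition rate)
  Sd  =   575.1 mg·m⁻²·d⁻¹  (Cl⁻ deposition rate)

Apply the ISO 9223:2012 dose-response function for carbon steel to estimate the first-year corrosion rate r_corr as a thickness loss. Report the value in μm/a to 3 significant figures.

r_corr = 20.7 μm/a

carbon steel: temperature factor f = +0.150·(-16.2) = -2.4300
  sulphur-dioxide contribution → 1.992 μm/a
  chloride contribution → 18.67 μm/a
  total first-year rate 20.66 μm/a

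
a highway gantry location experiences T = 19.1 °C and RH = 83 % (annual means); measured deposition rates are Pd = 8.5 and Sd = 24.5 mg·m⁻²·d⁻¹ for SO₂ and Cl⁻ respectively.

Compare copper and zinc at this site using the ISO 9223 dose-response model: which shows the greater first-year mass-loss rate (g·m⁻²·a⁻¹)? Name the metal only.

copper: T>10 °C ⇒ hinge -0.080·(19.1−10) = -0.7280
  sulphur-dioxide contribution → 0.5977 μm/a
  chloride contribution → 1.23 μm/a
  total first-year rate 1.828 μm/a
  mass loss = 1.828 μm/a × 8.96 g/cm³ = 16.38 g·m⁻²·a⁻¹
zinc: f(T) = -0.071·(T−10) [T>10 °C] = -0.6461
  sulphur-dioxide contribution → 0.789 μm/a
  chloride contribution → 1.067 μm/a
  ⇒ r_corr(zinc) = 1.856 μm/a
  mass loss = 1.856 μm/a × 7.14 g/cm³ = 13.25 g·m⁻²·a⁻¹
Ordering by g·m⁻²·a⁻¹: copper (16.4) > zinc (13.3)

copper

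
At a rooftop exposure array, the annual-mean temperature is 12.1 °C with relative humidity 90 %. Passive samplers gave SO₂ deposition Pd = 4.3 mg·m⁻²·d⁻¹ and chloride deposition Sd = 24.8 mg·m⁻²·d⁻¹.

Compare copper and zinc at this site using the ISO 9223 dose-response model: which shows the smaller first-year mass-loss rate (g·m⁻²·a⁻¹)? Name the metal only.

zinc

copper: T>10 °C ⇒ hinge -0.080·(12.1−10) = -0.1680
  SO₂ term: 0.0053·4.3^0.26·exp(0.059·90-0.1680) = 1.325
  Sd branch = 0.01025·Sd^0.27·e^(0.036·RH+0.049·T) = 1.127 μm/a
  r_corr = 1.325 + 1.127 = 2.451 μm/a
  mass loss = 2.451 μm/a × 8.96 g/cm³ = 21.97 g·m⁻²·a⁻¹
zinc: T>10 °C ⇒ hinge -0.071·(12.1−10) = -0.1491
  SO₂ term: 0.0129·4.3^0.44·exp(0.046·90-0.1491) = 1.326
  Sd branch = 0.0175·Sd^0.57·e^(0.008·RH+0.085·T) = 0.627 μm/a
  r_corr = 1.326 + 0.627 = 1.953 μm/a
  mass loss = 1.953 μm/a × 7.14 g/cm³ = 13.94 g·m⁻²·a⁻¹
Ordering by g·m⁻²·a⁻¹: copper (22) > zinc (13.9)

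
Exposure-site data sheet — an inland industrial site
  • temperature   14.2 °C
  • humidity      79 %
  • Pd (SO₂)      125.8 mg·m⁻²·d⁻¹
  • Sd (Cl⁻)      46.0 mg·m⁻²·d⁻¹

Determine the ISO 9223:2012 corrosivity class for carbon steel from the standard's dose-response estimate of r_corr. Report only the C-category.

C5

carbon steel: f(T) = -0.054·(T−10) [T>10 °C] = -0.2268
  SO₂ term: 1.77·125.8^0.52·exp(0.02·79-0.2268) = 84.62
  Cl⁻ term: 0.102·46.0^0.62·exp(0.033·79+0.04·14.2) = 26.21
  sum: 84.62 + 26.21 → r_corr = 110.8 μm/a
Category bounds: 80…200 μm/a bracket r_corr ⇒ C5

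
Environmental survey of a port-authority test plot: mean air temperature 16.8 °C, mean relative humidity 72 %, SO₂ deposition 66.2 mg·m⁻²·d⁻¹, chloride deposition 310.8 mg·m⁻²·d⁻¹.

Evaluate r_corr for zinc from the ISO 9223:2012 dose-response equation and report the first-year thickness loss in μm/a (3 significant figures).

zinc: T>10 °C ⇒ hinge -0.071·(16.8−10) = -0.4828
  SO₂ term: 0.0129·66.2^0.44·exp(0.046·72-0.4828) = 1.382
  Sd branch = 0.0175·Sd^0.57·e^(0.008·RH+0.085·T) = 3.42 μm/a
  r_corr = 1.382 + 3.42 = 4.802 μm/a

r_corr = 4.80 μm/a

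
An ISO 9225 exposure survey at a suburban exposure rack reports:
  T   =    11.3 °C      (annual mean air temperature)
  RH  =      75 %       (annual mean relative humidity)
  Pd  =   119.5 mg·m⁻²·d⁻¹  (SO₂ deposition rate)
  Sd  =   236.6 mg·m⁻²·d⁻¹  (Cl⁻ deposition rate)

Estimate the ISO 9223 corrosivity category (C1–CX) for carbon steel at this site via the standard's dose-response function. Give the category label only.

C5

carbon steel: temperature factor f = -0.054·(1.3) = -0.0702
  sulphur-dioxide contribution → 88.95 μm/a
  chloride contribution → 56.45 μm/a
  ⇒ r_corr(carbon steel) = 145.4 μm/a
Category bounds: 80…200 μm/a bracket r_corr ⇒ C5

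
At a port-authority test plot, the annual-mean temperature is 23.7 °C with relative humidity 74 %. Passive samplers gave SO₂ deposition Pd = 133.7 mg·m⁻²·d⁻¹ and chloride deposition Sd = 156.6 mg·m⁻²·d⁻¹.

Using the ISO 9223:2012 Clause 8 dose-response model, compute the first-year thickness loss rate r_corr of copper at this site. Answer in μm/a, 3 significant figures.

copper: temperature factor f = -0.080·(13.7) = -1.0960
  sulphur-dioxide contribution → 0.498 μm/a
  chloride contribution → 1.839 μm/a
  total first-year rate 2.337 μm/a

r_corr = 2.34 μm/a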